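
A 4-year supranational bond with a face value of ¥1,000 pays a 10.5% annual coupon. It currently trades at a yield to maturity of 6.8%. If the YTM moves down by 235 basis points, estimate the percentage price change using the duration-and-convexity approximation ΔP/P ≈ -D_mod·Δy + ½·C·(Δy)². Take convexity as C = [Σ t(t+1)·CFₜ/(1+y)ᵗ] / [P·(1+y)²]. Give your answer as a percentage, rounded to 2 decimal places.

+8.10%

With y = 0.068:
  t   CF        PV=CF/(1+0.068)^t    t·PV        t(t+1)·PV
  1       105.00        98.3146        98.3146         196.6292
  2       105.00        92.0549       184.1098         552.3293
  3       105.00        86.1937       258.5811       1,034.3244
  4     1,105.00       849.3316     3,397.3263      16,986.6314
  Σ                  1,125.8948     3,938.3317      18,769.9143
P = 1,125.8948; D_Mac = 3.49796 yrs; D_mod = 3.27524 yrs; C = 14.61578.
Duration effect: -3.27524 × (-0.0235) = +0.076968
Convexity effect: 0.5 × 14.61578 × (-0.0235)² = +0.0040358
ΔP/P ≈ +0.076968 + 0.0040358 = +0.081004 = +8.1004%.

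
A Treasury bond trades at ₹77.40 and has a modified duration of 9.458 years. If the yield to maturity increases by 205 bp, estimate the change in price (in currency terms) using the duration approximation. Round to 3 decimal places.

Duration approximation: ΔP/P ≈ -D_mod · Δy = -9.458 × (+0.0205) = -0.193889.
ΔP ≈ 77.40 × (-0.193889) = -15.0070086.

-₹15.007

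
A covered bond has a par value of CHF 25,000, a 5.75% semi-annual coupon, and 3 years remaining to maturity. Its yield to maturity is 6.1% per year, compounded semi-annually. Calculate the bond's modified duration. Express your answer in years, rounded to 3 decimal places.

2.714 years

Periodic yield y = 0.0305. First find Macaulay duration:
  t   CF        PV=CF/(1+0.0305)^t    t·PV
  1       718.75       697.4770       697.4770
  2       718.75       676.8335     1,353.6671
  3       718.75       656.8011     1,970.4033
  4       718.75       637.3616     2,549.4463
  5       718.75       618.4974     3,092.4870
  6    25,718.75    21,476.4196   128,858.5175
  Σ                 24,763.3901   138,521.9981
P = 24,763.3901; Macaulay duration = 138,521.9981 / 24,763.3901 = 5.59382 half-year periods = 2.79691 years.
Modified duration = D_Mac / (1 + y) = 2.79691 / 1.0305 = 2.71413 years.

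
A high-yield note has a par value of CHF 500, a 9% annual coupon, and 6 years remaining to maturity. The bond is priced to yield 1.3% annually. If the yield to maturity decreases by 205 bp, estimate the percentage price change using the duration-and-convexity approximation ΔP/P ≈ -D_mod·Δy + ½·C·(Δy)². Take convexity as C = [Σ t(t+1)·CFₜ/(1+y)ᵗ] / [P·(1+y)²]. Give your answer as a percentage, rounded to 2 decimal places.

+10.99%

With y = 0.013:
  t   CF        PV=CF/(1+0.013)^t    t·PV        t(t+1)·PV
  1        45.00        44.4225        44.4225          88.8450
  2        45.00        43.8524        87.7049         263.1146
  3        45.00        43.2897       129.8690         519.4759
  4        45.00        42.7341       170.9365         854.6823
  5        45.00        42.1857       210.9285       1,265.5711
  6       545.00       504.3591     3,026.1544      21,183.0807
  Σ                    720.8435     3,670.0157      24,174.7696
P = 720.8435; D_Mac = 5.09128 yrs; D_mod = 5.02594 yrs; C = 32.68154.
Duration effect: -5.02594 × (-0.0205) = +0.103032
Convexity effect: 0.5 × 32.68154 × (-0.0205)² = +0.0068672
ΔP/P ≈ +0.103032 + 0.0068672 = +0.109899 = +10.9899%.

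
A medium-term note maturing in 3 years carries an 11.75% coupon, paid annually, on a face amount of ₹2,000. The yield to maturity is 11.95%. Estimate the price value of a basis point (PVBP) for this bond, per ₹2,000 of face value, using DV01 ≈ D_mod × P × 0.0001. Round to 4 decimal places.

Periodic yield y = 0.1195.
  t   CF        PV=CF/(1+0.1195)^t    t·PV
  1       235.00       209.9151       209.9151
  2       235.00       187.5079       375.0159
  3     2,235.00     1,592.9613     4,778.8840
  Σ                  1,990.3844     5,363.8150
P = 1,990.3844; D_Mac = 2.69486 yrs; D_mod = 2.40720 yrs.
DV01 ≈ 2.40720 × 1,990.3844 × 0.0001 = 0.479126.

₹0.4791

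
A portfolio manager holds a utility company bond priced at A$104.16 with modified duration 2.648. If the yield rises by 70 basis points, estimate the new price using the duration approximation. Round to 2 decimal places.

A$102.23

Duration approximation: ΔP/P ≈ -D_mod · Δy = -2.648 × (+0.007) = -0.018536.
New price ≈ 104.16 × (1 - 0.018536) = 102.22929024.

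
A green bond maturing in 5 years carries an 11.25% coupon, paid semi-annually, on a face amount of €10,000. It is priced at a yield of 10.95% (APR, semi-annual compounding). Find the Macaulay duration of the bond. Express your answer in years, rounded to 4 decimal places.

3.9637 years

Periodic yield y = 0.05475. Discount each cash flow and weight by its period:
  t   CF        PV=CF/(1+0.05475)^t    t·PV
  1       562.50       533.3017       533.3017
  2       562.50       505.6191     1,011.2382
  3       562.50       479.3734     1,438.1202
  4       562.50       454.4901     1,817.9602
  5       562.50       430.8984     2,154.4919
  6       562.50       408.5313     2,451.1877
  7       562.50       387.3252     2,711.2766
  8       562.50       367.2199     2,937.7595
  9       562.50       348.1583     3,133.4245
  10   10,562.50     6,198.2827    61,982.8272
  Σ                 10,113.2001    80,171.5877
Price P = Σ PV = 10,113.2001.
Macaulay duration = Σ(t·PV) / P = 80,171.5877 / 10,113.2001 = 7.92742 half-year periods.
In years: 7.92742 / 2 = 3.96371 years.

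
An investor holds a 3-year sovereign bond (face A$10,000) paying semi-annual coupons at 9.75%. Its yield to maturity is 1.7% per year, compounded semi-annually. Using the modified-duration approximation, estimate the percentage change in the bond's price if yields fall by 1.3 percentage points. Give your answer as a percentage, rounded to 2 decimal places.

+3.49%

Periodic yield y = 0.0085. Modified duration first:
  t   CF        PV=CF/(1+0.0085)^t    t·PV
  1       487.50       483.3912       483.3912
  2       487.50       479.3170       958.6340
  3       487.50       475.2771     1,425.8314
  4       487.50       471.2713     1,885.0853
  5       487.50       467.2993     2,336.4964
  6    10,487.50     9,968.1958    59,809.1746
  Σ                 12,344.7516    66,898.6128
P = 12,344.7516; D_Mac = 5.41919 half-year periods = 2.70960 yrs; D_mod = 2.70960/(1+0.0085) = 2.68676 yrs.
ΔP/P ≈ -D_mod · Δy = -2.68676 × (-0.013) = +0.034928 = +3.4928%.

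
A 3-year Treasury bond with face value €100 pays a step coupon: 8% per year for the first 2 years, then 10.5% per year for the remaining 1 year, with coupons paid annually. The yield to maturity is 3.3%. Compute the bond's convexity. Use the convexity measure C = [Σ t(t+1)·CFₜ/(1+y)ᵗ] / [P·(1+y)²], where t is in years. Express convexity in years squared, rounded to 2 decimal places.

10.25

With y = 0.033:
  t   CF        PV=CF/(1+0.033)^t    t·PV        t(t+1)·PV
  1         8.00         7.7444         7.7444          15.4889
  2         8.00         7.4970        14.9941          44.9822
  3       110.50       100.2447       300.7340       1,202.9361
  Σ                    115.4861       323.4725       1,263.4072
P = 115.4861.
Convexity = Σ t(t+1)·PV / [P·(1+y)²] = 1,263.4072 / (115.4861 × 1.067089) = 10.25210.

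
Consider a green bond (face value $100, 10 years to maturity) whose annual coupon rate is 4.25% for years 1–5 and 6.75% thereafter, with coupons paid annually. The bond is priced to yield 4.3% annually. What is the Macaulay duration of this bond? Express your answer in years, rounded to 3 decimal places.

Periodic yield y = 0.043. Discount each cash flow and weight by its year:
  t   CF        PV=CF/(1+0.043)^t    t·PV
  1         4.25         4.0748         4.0748
  2         4.25         3.9068         7.8136
  3         4.25         3.7457        11.2372
  4         4.25         3.5913        14.3652
  5         4.25         3.4432        17.2162
  6         6.75         5.2432        31.4593
  7         6.75         5.0271        35.1894
  8         6.75         4.8198        38.5584
  9         6.75         4.6211        41.5899
  10      106.75        70.0688       700.6882
  Σ                    108.5418       902.1921
Price P = Σ PV = 108.5418.
Macaulay duration = Σ(t·PV) / P = 902.1921 / 108.5418 = 8.31193 years.

8.312 years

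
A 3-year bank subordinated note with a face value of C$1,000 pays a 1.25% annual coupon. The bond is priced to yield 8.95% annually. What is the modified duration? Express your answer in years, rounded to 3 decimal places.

2.715 years

Periodic yield y = 0.0895. First find Macaulay duration:
  t   CF        PV=CF/(1+0.0895)^t    t·PV
  1        12.50        11.4732        11.4732
  2        12.50        10.5307        21.0613
  3     1,012.50       782.9127     2,348.7380
  Σ                    804.9165     2,381.2725
P = 804.9165; Macaulay duration = 2,381.2725 / 804.9165 = 2.95841 years.
Modified duration = D_Mac / (1 + y) = 2.95841 / 1.0895 = 2.71538 years.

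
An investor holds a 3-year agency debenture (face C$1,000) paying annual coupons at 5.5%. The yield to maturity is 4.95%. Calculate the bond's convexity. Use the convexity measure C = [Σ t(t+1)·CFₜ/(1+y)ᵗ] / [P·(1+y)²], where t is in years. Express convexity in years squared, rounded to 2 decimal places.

10.16

With y = 0.0495:
  t   CF        PV=CF/(1+0.0495)^t    t·PV        t(t+1)·PV
  1        55.00        52.4059        52.4059         104.8118
  2        55.00        49.9342        99.8683         299.6050
  3     1,055.00       912.6518     2,737.9555      10,951.8220
  Σ                  1,014.9919     2,890.2297      11,356.2388
P = 1,014.9919.
Convexity = Σ t(t+1)·PV / [P·(1+y)²] = 11,356.2388 / (1,014.9919 × 1.101450) = 10.15797.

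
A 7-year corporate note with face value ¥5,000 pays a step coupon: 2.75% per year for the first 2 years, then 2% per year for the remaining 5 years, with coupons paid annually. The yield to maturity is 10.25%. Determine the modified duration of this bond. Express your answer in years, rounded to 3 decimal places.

5.761 years

Periodic yield y = 0.1025. First find Macaulay duration:
  t   CF        PV=CF/(1+0.1025)^t    t·PV
  1       137.50       124.7166       124.7166
  2       137.50       113.1216       226.2432
  3       100.00        74.6215       223.8646
  4       100.00        67.6839       270.7357
  5       100.00        61.3913       306.9566
  6       100.00        55.6837       334.1025
  7     5,100.00     2,575.8466    18,030.9259
  Σ                  3,073.0652    19,517.5451
P = 3,073.0652; Macaulay duration = 19,517.5451 / 3,073.0652 = 6.35117 years.
Modified duration = D_Mac / (1 + y) = 6.35117 / 1.1025 = 5.76069 years.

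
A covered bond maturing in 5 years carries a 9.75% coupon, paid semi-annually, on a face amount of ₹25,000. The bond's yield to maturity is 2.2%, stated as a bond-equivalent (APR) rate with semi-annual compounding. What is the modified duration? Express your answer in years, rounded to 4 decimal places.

Periodic yield y = 0.011. First find Macaulay duration:
  t   CF        PV=CF/(1+0.011)^t    t·PV
  1     1,218.75     1,205.4896     1,205.4896
  2     1,218.75     1,192.3735     2,384.7470
  3     1,218.75     1,179.4001     3,538.2003
  4     1,218.75     1,166.5679     4,666.2714
  5     1,218.75     1,153.8752     5,769.3762
  6     1,218.75     1,141.3207     6,847.9242
  7     1,218.75     1,128.9028     7,902.3194
  8     1,218.75     1,116.6200     8,932.9596
  9     1,218.75     1,104.4708     9,940.2370
  10   26,218.75    23,501.7621   235,017.6215
  Σ                 33,890.7827   286,205.1462
P = 33,890.7827; Macaulay duration = 286,205.1462 / 33,890.7827 = 8.44493 half-year periods = 4.22246 years.
Modified duration = D_Mac / (1 + y) = 4.22246 / 1.011 = 4.17652 years.

4.1765 years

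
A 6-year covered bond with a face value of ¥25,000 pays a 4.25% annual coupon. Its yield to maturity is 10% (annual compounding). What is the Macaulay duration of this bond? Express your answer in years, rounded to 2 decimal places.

5.31 years

Periodic yield y = 0.1. Discount each cash flow and weight by its year:
  t   CF        PV=CF/(1+0.1)^t    t·PV
  1     1,062.50       965.9091       965.9091
  2     1,062.50       878.0992     1,756.1983
  3     1,062.50       798.2720     2,394.8159
  4     1,062.50       725.7018     2,902.8072
  5     1,062.50       659.7289     3,298.6445
  6    26,062.50    14,711.6018    88,269.6108
  Σ                 18,739.3127    99,587.9859
Price P = Σ PV = 18,739.3127.
Macaulay duration = Σ(t·PV) / P = 99,587.9859 / 18,739.3127 = 5.31439 years.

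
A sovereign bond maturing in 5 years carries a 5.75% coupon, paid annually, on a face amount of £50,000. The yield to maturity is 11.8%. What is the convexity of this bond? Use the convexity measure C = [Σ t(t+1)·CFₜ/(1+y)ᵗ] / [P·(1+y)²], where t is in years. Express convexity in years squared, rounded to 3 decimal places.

With y = 0.118:
  t   CF        PV=CF/(1+0.118)^t    t·PV        t(t+1)·PV
  1     2,875.00     2,571.5564     2,571.5564       5,143.1127
  2     2,875.00     2,300.1398     4,600.2797      13,800.8391
  3     2,875.00     2,057.3702     6,172.1105      24,688.4420
  4     2,875.00     1,840.2238     7,360.8951      36,804.4753
  5    52,875.00    30,272.0173   151,360.0864     908,160.5184
  Σ                 39,041.3074   172,064.9280     988,597.3875
P = 39,041.3074.
Convexity = Σ t(t+1)·PV / [P·(1+y)²] = 988,597.3875 / (39,041.3074 × 1.249924) = 20.25870.

20.259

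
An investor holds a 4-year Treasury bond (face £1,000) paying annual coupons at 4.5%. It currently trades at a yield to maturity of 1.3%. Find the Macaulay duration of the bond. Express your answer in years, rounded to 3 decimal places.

3.765 years

Periodic yield y = 0.013. Discount each cash flow and weight by its year:
  t   CF        PV=CF/(1+0.013)^t    t·PV
  1        45.00        44.4225        44.4225
  2        45.00        43.8524        87.7049
  3        45.00        43.2897       129.8690
  4     1,045.00       992.3812     3,969.5246
  Σ                  1,123.9457     4,231.5210
Price P = Σ PV = 1,123.9457.
Macaulay duration = Σ(t·PV) / P = 4,231.5210 / 1,123.9457 = 3.76488 years.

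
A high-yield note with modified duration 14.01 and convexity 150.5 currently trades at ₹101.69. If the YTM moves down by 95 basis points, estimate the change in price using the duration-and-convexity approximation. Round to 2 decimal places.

Duration effect: -D_mod·Δy = -14.01 × (-0.0095) = +0.133095
Convexity effect: ½·C·(Δy)² = 0.5 × 150.5 × (-0.0095)² = +0.0067913125
ΔP/P ≈ +0.133095 + 0.0067913125 = +0.1398863125
ΔP ≈ 101.69 × (+0.1398863125) = +14.225039118125.

+₹14.23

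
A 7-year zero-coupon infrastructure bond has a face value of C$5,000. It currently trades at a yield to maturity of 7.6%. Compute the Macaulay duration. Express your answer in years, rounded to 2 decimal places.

A zero-coupon bond has a single cash flow at maturity, so its Macaulay duration equals its maturity: 7 years.

7.00 years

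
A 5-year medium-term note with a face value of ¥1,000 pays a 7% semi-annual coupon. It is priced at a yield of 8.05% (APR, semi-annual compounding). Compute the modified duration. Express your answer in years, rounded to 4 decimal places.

Periodic yield y = 0.04025. First find Macaulay duration:
  t   CF        PV=CF/(1+0.04025)^t    t·PV
  1        35.00        33.6458        33.6458
  2        35.00        32.3439        64.6878
  3        35.00        31.0924        93.2773
  4        35.00        29.8894       119.5576
  5        35.00        28.7329       143.6645
  6        35.00        27.6211       165.7269
  7        35.00        26.5524       185.8669
  8        35.00        25.5250       204.2002
  9        35.00        24.5374       220.8366
  10    1,035.00       697.5303     6,975.3034
  Σ                    957.4707     8,206.7670
P = 957.4707; Macaulay duration = 8,206.7670 / 957.4707 = 8.57130 half-year periods = 4.28565 years.
Modified duration = D_Mac / (1 + y) = 4.28565 / 1.04025 = 4.11983 years.

4.1198 years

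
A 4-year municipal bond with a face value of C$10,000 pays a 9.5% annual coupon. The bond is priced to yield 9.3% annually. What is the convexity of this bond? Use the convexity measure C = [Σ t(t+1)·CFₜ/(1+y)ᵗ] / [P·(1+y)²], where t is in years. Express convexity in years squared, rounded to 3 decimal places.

With y = 0.093:
  t   CF        PV=CF/(1+0.093)^t    t·PV        t(t+1)·PV
  1       950.00       869.1674       869.1674       1,738.3349
  2       950.00       795.2127     1,590.4253       4,771.2759
  3       950.00       727.5505     2,182.6514       8,730.6055
  4    10,950.00     7,672.4395    30,689.7579     153,448.7896
  Σ                 10,064.3700    35,332.0020     168,689.0059
P = 10,064.3700.
Convexity = Σ t(t+1)·PV / [P·(1+y)²] = 168,689.0059 / (10,064.3700 × 1.194649) = 14.03007.

14.030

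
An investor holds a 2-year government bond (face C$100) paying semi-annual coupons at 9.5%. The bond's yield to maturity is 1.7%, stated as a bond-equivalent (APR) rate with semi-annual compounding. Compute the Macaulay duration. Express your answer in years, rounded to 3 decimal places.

Periodic yield y = 0.0085. Discount each cash flow and weight by its period:
  t   CF        PV=CF/(1+0.0085)^t    t·PV
  1         4.75         4.7100         4.7100
  2         4.75         4.6703         9.3405
  3         4.75         4.6309        13.8927
  4       104.75       101.2629       405.0517
  Σ                    115.2741       432.9949
Price P = Σ PV = 115.2741.
Macaulay duration = Σ(t·PV) / P = 432.9949 / 115.2741 = 3.75622 half-year periods.
In years: 3.75622 / 2 = 1.87811 years.

1.878 years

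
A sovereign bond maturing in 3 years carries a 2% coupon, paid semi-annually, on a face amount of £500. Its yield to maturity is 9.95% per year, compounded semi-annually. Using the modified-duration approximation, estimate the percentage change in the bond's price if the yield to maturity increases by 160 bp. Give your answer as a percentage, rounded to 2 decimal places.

Periodic yield y = 0.04975. Modified duration first:
  t   CF        PV=CF/(1+0.04975)^t    t·PV
  1         5.00         4.7630         4.7630
  2         5.00         4.5373         9.0746
  3         5.00         4.3223        12.9668
  4         5.00         4.1174        16.4697
  5         5.00         3.9223        19.6115
  6       505.00       377.3776     2,264.2654
  Σ                    399.0399     2,327.1511
P = 399.0399; D_Mac = 5.83188 half-year periods = 2.91594 yrs; D_mod = 2.91594/(1+0.04975) = 2.77774 yrs.
ΔP/P ≈ -D_mod · Δy = -2.77774 × (+0.016) = -0.044444 = -4.4444%.

-4.44%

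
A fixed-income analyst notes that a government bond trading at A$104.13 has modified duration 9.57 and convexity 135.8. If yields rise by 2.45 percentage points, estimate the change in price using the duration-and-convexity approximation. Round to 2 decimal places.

Duration effect: -D_mod·Δy = -9.57 × (+0.0245) = -0.234465
Convexity effect: ½·C·(Δy)² = 0.5 × 135.8 × (0.0245)² = +0.040756975
ΔP/P ≈ -0.234465 + 0.040756975 = -0.193708025
ΔP ≈ 104.13 × (-0.193708025) = -20.17081664325.

-A$20.17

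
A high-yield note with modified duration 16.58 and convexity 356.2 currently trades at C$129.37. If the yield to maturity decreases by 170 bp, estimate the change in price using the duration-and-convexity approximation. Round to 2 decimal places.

Duration effect: -D_mod·Δy = -16.58 × (-0.017) = +0.281860
Convexity effect: ½·C·(Δy)² = 0.5 × 356.2 × (-0.017)² = +0.0514709
ΔP/P ≈ +0.281860 + 0.0514709 = +0.3333309
ΔP ≈ 129.37 × (+0.3333309) = +43.123018533.

+C$43.12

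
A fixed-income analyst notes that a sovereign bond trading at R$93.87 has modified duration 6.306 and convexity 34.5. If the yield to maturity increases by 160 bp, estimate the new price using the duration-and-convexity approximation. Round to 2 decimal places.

R$84.81

Duration effect: -D_mod·Δy = -6.306 × (+0.016) = -0.100896
Convexity effect: ½·C·(Δy)² = 0.5 × 34.5 × (0.016)² = +0.0044160
ΔP/P ≈ -0.100896 + 0.0044160 = -0.096480
New price ≈ 93.87 × (1 - 0.096480) = 84.8134224.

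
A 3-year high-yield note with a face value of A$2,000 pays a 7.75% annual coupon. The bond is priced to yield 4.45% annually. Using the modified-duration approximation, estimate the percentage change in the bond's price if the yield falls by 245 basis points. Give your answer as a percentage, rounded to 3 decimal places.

+6.565%

Periodic yield y = 0.0445. Modified duration first:
  t   CF        PV=CF/(1+0.0445)^t    t·PV
  1       155.00       148.3964       148.3964
  2       155.00       142.0741       284.1481
  3     2,155.00     1,891.1324     5,673.3973
  Σ                  2,181.6029     6,105.9418
P = 2,181.6029; D_Mac = 2.79883 yrs; D_mod = 2.79883/(1+0.0445) = 2.67959 yrs.
ΔP/P ≈ -D_mod · Δy = -2.67959 × (-0.0245) = +0.065650 = +6.5650%.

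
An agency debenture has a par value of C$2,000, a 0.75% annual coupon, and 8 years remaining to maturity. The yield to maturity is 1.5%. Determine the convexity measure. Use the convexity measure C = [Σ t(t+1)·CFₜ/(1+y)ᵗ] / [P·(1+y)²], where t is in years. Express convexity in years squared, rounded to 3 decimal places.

67.418

With y = 0.015:
  t   CF        PV=CF/(1+0.015)^t    t·PV        t(t+1)·PV
  1        15.00        14.7783        14.7783          29.5567
  2        15.00        14.5599        29.1199          87.3596
  3        15.00        14.3448        43.0343         172.1371
  4        15.00        14.1328        56.5311         282.6553
  5        15.00        13.9239        69.6195         417.7171
  6        15.00        13.7181        82.3088         576.1616
  7        15.00        13.5154        94.6078         756.8625
  8     2,015.00     1,788.7379    14,309.9033     128,789.1298
  Σ                  1,887.7111    14,699.9029     131,111.5796
P = 1,887.7111.
Convexity = Σ t(t+1)·PV / [P·(1+y)²] = 131,111.5796 / (1,887.7111 × 1.030225) = 67.41762.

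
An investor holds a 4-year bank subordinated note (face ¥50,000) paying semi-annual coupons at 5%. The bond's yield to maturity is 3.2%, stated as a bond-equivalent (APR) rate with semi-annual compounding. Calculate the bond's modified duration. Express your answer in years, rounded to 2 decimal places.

Periodic yield y = 0.016. First find Macaulay duration:
  t   CF        PV=CF/(1+0.016)^t    t·PV
  1     1,250.00     1,230.3150     1,230.3150
  2     1,250.00     1,210.9399     2,421.8798
  3     1,250.00     1,191.8700     3,575.6100
  4     1,250.00     1,173.1004     4,692.4016
  5     1,250.00     1,154.6264     5,773.1319
  6     1,250.00     1,136.4433     6,818.6597
  7     1,250.00     1,118.5465     7,829.8258
  8    51,250.00    45,138.1968   361,105.5748
  Σ                 53,354.0383   393,447.3985
P = 53,354.0383; Macaulay duration = 393,447.3985 / 53,354.0383 = 7.37428 half-year periods = 3.68714 years.
Modified duration = D_Mac / (1 + y) = 3.68714 / 1.016 = 3.62907 years.

3.63 years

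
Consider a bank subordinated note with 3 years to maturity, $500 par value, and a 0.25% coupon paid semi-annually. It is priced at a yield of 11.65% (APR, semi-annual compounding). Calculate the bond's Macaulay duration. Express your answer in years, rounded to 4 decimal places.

Periodic yield y = 0.05825. Discount each cash flow and weight by its period:
  t   CF        PV=CF/(1+0.05825)^t    t·PV
  1        0.625         0.5906         0.5906
  2        0.625         0.5581         1.1162
  3        0.625         0.5274         1.5821
  4        0.625         0.4983         1.9934
  5        0.625         0.4709         2.3546
  6      500.625       356.4371     2,138.6224
  Σ                    359.0824     2,146.2593
Price P = Σ PV = 359.0824.
Macaulay duration = Σ(t·PV) / P = 2,146.2593 / 359.0824 = 5.97707 half-year periods.
In years: 5.97707 / 2 = 2.98853 years.

2.9885 years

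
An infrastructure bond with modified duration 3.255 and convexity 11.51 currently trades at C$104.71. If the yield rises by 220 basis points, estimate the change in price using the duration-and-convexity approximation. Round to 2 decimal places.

Duration effect: -D_mod·Δy = -3.255 × (+0.022) = -0.071610
Convexity effect: ½·C·(Δy)² = 0.5 × 11.51 × (0.022)² = +0.00278542
ΔP/P ≈ -0.071610 + 0.00278542 = -0.06882458
ΔP ≈ 104.71 × (-0.06882458) = -7.2066217718.

-C$7.21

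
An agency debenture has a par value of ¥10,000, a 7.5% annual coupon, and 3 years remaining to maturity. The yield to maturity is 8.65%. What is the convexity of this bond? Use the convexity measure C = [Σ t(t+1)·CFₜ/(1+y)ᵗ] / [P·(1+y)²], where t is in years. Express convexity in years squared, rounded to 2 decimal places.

With y = 0.0865:
  t   CF        PV=CF/(1+0.0865)^t    t·PV        t(t+1)·PV
  1       750.00       690.2899       690.2899       1,380.5798
  2       750.00       635.3336     1,270.6671       3,812.0014
  3    10,750.00     8,381.4522    25,144.3566     100,577.4263
  Σ                  9,707.0757    27,105.3136     105,770.0076
P = 9,707.0757.
Convexity = Σ t(t+1)·PV / [P·(1+y)²] = 105,770.0076 / (9,707.0757 × 1.180482) = 9.23028.

9.23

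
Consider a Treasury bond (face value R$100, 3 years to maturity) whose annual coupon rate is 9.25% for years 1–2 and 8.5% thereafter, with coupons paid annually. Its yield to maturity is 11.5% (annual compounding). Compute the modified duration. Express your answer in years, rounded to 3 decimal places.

2.461 years

Periodic yield y = 0.115. First find Macaulay duration:
  t   CF        PV=CF/(1+0.115)^t    t·PV
  1         9.25         8.2960         8.2960
  2         9.25         7.4403        14.8807
  3       108.50        78.2718       234.8153
  Σ                     94.0081       257.9919
P = 94.0081; Macaulay duration = 257.9919 / 94.0081 = 2.74436 years.
Modified duration = D_Mac / (1 + y) = 2.74436 / 1.115 = 2.46131 years.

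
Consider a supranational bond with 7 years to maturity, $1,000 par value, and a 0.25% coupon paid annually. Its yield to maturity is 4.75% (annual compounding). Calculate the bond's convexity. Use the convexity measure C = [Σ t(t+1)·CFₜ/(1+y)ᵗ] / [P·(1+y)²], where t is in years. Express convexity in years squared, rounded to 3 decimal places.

With y = 0.0475:
  t   CF        PV=CF/(1+0.0475)^t    t·PV        t(t+1)·PV
  1         2.50         2.3866         2.3866           4.7733
  2         2.50         2.2784         4.5568          13.6705
  3         2.50         2.1751         6.5253          26.1011
  4         2.50         2.0765         8.3058          41.5292
  5         2.50         1.9823         9.9115          59.4691
  6         2.50         1.8924        11.3545          79.4813
  7     1,002.50       724.4462     5,071.1236      40,568.9892
  Σ                    737.2375     5,114.1642      40,794.0136
P = 737.2375.
Convexity = Σ t(t+1)·PV / [P·(1+y)²] = 40,794.0136 / (737.2375 × 1.097256) = 50.42907.

50.429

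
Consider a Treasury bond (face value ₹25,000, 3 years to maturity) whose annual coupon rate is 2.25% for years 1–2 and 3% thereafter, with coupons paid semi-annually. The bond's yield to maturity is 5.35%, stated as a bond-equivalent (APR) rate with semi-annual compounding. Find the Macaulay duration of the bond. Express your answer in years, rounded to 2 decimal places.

2.91 years

Periodic yield y = 0.02675. Discount each cash flow and weight by its period:
  t   CF        PV=CF/(1+0.02675)^t    t·PV
  1       281.25       273.9226       273.9226
  2       281.25       266.7860       533.5721
  3       281.25       259.8354       779.5063
  4       281.25       253.0659     1,012.2637
  5       375.00       328.6304     1,643.1519
  6    25,375.00    21,657.9717   129,947.8302
  Σ                 23,040.2121   134,190.2468
Price P = Σ PV = 23,040.2121.
Macaulay duration = Σ(t·PV) / P = 134,190.2468 / 23,040.2121 = 5.82418 half-year periods.
In years: 5.82418 / 2 = 2.91209 years.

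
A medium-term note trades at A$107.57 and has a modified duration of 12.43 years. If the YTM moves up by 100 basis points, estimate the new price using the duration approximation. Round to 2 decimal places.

Duration approximation: ΔP/P ≈ -D_mod · Δy = -12.43 × (+0.01) = -0.124300.
New price ≈ 107.57 × (1 - 0.124300) = 94.199049.

A$94.20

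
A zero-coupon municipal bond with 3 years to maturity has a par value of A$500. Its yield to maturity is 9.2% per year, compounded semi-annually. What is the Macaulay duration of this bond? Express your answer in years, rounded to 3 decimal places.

A zero-coupon bond has a single cash flow at maturity, so its Macaulay duration equals its maturity: 3 years.
(Equivalently: 6 semi-annual periods ÷ 2 = 3 years.)

3.000 years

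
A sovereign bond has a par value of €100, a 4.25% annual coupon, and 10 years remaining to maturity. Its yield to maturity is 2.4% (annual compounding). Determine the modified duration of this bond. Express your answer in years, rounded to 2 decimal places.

8.29 years

Periodic yield y = 0.024. First find Macaulay duration:
  t   CF        PV=CF/(1+0.024)^t    t·PV
  1         4.25         4.1504         4.1504
  2         4.25         4.0531         8.1062
  3         4.25         3.9581        11.8744
  4         4.25         3.8654        15.4614
  5         4.25         3.7748        18.8738
  6         4.25         3.6863        22.1177
  7         4.25         3.5999        25.1992
  8         4.25         3.5155        28.1241
  9         4.25         3.4331        30.8981
  10      104.25        82.2387       822.3875
  Σ                    116.2753       987.1929
P = 116.2753; Macaulay duration = 987.1929 / 116.2753 = 8.49013 years.
Modified duration = D_Mac / (1 + y) = 8.49013 / 1.024 = 8.29115 years.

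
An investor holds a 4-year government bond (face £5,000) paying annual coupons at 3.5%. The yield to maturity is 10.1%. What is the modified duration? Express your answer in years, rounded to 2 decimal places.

3.43 years

Periodic yield y = 0.101. First find Macaulay duration:
  t   CF        PV=CF/(1+0.101)^t    t·PV
  1       175.00       158.9464       158.9464
  2       175.00       144.3655       288.7310
  3       175.00       131.1222       393.3665
  4     5,175.00     3,521.7707    14,087.0829
  Σ                  3,956.2048    14,928.1268
P = 3,956.2048; Macaulay duration = 14,928.1268 / 3,956.2048 = 3.77335 years.
Modified duration = D_Mac / (1 + y) = 3.77335 / 1.101 = 3.42720 years.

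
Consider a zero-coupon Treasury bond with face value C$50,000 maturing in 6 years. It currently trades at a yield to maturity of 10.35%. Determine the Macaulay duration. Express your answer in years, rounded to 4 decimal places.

6.0000 years

A zero-coupon bond has a single cash flow at maturity, so its Macaulay duration equals its maturity: 6 years.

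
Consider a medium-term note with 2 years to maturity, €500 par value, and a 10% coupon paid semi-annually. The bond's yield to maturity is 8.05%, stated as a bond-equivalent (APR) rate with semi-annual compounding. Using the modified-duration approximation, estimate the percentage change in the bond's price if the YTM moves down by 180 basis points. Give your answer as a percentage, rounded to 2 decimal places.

Periodic yield y = 0.04025. Modified duration first:
  t   CF        PV=CF/(1+0.04025)^t    t·PV
  1        25.00        24.0327        24.0327
  2        25.00        23.1028        46.2056
  3        25.00        22.2089        66.6267
  4       525.00       448.3409     1,793.3638
  Σ                    517.6853     1,930.2287
P = 517.6853; D_Mac = 3.72858 half-year periods = 1.86429 yrs; D_mod = 1.86429/(1+0.04025) = 1.79215 yrs.
ΔP/P ≈ -D_mod · Δy = -1.79215 × (-0.018) = +0.032259 = +3.2259%.

+3.23%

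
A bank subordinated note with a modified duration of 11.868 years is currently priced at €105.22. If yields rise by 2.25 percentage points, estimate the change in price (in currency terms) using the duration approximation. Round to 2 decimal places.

-€28.10

Duration approximation: ΔP/P ≈ -D_mod · Δy = -11.868 × (+0.0225) = -0.267030.
ΔP ≈ 105.22 × (-0.267030) = -28.0968966.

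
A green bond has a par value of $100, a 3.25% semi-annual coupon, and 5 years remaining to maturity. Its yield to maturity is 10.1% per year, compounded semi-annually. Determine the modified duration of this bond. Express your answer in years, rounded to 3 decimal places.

Periodic yield y = 0.0505. First find Macaulay duration:
  t   CF        PV=CF/(1+0.0505)^t    t·PV
  1        1.625         1.5469         1.5469
  2        1.625         1.4725         2.9450
  3        1.625         1.4017         4.2052
  4        1.625         1.3343         5.3374
  5        1.625         1.2702         6.3510
  6        1.625         1.2091         7.2548
  7        1.625         1.1510         8.0571
  8        1.625         1.0957         8.7655
  9        1.625         1.0430         9.3871
  10     101.625        62.0926       620.9262
  Σ                     73.6172       674.7762
P = 73.6172; Macaulay duration = 674.7762 / 73.6172 = 9.16602 half-year periods = 4.58301 years.
Modified duration = D_Mac / (1 + y) = 4.58301 / 1.0505 = 4.36269 years.

4.363 years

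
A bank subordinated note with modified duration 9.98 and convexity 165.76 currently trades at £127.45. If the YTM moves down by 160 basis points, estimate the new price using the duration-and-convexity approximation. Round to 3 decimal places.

£150.505

Duration effect: -D_mod·Δy = -9.98 × (-0.016) = +0.159680
Convexity effect: ½·C·(Δy)² = 0.5 × 165.76 × (-0.016)² = +0.02121728
ΔP/P ≈ +0.159680 + 0.02121728 = +0.18089728
New price ≈ 127.45 × (1 + 0.18089728) = 150.505358336.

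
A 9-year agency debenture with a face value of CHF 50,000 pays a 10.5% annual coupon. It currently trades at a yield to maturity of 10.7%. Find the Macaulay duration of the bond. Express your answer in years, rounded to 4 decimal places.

Periodic yield y = 0.107. Discount each cash flow and weight by its year:
  t   CF        PV=CF/(1+0.107)^t    t·PV
  1     5,250.00     4,742.5474     4,742.5474
  2     5,250.00     4,284.1440     8,568.2880
  3     5,250.00     3,870.0488    11,610.1464
  4     5,250.00     3,495.9790    13,983.9162
  5     5,250.00     3,158.0660    15,790.3299
  6     5,250.00     2,852.8148    17,116.8888
  7     5,250.00     2,577.0685    18,039.4793
  8     5,250.00     2,327.9751    18,623.8010
  9    55,250.00    22,131.1354   199,180.2182
  Σ                 49,439.7790   307,655.6152
Price P = Σ PV = 49,439.7790.
Macaulay duration = Σ(t·PV) / P = 307,655.6152 / 49,439.7790 = 6.22284 years.

6.2228 years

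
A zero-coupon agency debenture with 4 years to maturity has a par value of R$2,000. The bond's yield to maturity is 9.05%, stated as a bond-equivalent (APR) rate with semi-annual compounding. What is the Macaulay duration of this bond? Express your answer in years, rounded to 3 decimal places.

A zero-coupon bond has a single cash flow at maturity, so its Macaulay duration equals its maturity: 4 years.
(Equivalently: 8 semi-annual periods ÷ 2 = 4 years.)

4.000 years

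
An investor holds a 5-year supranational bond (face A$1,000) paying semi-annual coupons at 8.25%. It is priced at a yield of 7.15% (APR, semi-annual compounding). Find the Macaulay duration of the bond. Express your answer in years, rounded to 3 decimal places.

Periodic yield y = 0.03575. Discount each cash flow and weight by its period:
  t   CF        PV=CF/(1+0.03575)^t    t·PV
  1        41.25        39.8262        39.8262
  2        41.25        38.4516        76.9031
  3        41.25        37.1244       111.3731
  4        41.25        35.8430       143.3719
  5        41.25        34.6058       173.0291
  6        41.25        33.4114       200.4682
  7        41.25        32.2581       225.8070
  8        41.25        31.1447       249.1578
  9        41.25        30.0697       270.6275
  10    1,041.25       732.8340     7,328.3397
  Σ                  1,045.5689     8,818.9038
Price P = Σ PV = 1,045.5689.
Macaulay duration = Σ(t·PV) / P = 8,818.9038 / 1,045.5689 = 8.43455 half-year periods.
In years: 8.43455 / 2 = 4.21728 years.

4.217 years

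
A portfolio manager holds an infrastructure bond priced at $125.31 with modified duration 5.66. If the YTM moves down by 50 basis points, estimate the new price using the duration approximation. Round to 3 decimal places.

$128.856

Duration approximation: ΔP/P ≈ -D_mod · Δy = -5.66 × (-0.005) = +0.028300.
New price ≈ 125.31 × (1 + 0.028300) = 128.856273.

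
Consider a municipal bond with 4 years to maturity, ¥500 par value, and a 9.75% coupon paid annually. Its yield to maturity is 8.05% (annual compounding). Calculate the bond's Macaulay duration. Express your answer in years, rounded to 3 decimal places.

3.512 years

Periodic yield y = 0.0805. Discount each cash flow and weight by its year:
  t   CF        PV=CF/(1+0.0805)^t    t·PV
  1        48.75        45.1180        45.1180
  2        48.75        41.7566        83.5132
  3        48.75        38.6456       115.9369
  4       548.75       402.6016     1,610.4062
  Σ                    528.1218     1,854.9743
Price P = Σ PV = 528.1218.
Macaulay duration = Σ(t·PV) / P = 1,854.9743 / 528.1218 = 3.51240 years.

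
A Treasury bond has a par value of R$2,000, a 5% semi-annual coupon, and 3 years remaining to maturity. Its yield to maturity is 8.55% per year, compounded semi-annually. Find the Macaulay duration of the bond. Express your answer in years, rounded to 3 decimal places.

Periodic yield y = 0.04275. Discount each cash flow and weight by its period:
  t   CF        PV=CF/(1+0.04275)^t    t·PV
  1        50.00        47.9501        47.9501
  2        50.00        45.9843        91.9686
  3        50.00        44.0991       132.2972
  4        50.00        42.2911       169.1645
  5        50.00        40.5573       202.7865
  6     2,050.00     1,594.6768     9,568.0607
  Σ                  1,815.5587    10,212.2276
Price P = Σ PV = 1,815.5587.
Macaulay duration = Σ(t·PV) / P = 10,212.2276 / 1,815.5587 = 5.62484 half-year periods.
In years: 5.62484 / 2 = 2.81242 years.

2.812 years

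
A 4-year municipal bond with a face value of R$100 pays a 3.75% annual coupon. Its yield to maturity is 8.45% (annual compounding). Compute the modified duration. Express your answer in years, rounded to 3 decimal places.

3.474 years

Periodic yield y = 0.0845. First find Macaulay duration:
  t   CF        PV=CF/(1+0.0845)^t    t·PV
  1         3.75         3.4578         3.4578
  2         3.75         3.1884         6.3768
  3         3.75         2.9400         8.8199
  4       103.75        75.0015       300.0060
  Σ                     84.5877       318.6605
P = 84.5877; Macaulay duration = 318.6605 / 84.5877 = 3.76722 years.
Modified duration = D_Mac / (1 + y) = 3.76722 / 1.0845 = 3.47369 years.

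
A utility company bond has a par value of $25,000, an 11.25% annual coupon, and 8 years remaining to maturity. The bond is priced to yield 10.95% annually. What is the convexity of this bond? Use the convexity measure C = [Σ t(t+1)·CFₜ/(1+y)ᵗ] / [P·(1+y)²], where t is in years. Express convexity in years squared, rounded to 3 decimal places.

36.553

With y = 0.1095:
  t   CF        PV=CF/(1+0.1095)^t    t·PV        t(t+1)·PV
  1     2,812.50     2,534.9256     2,534.9256       5,069.8513
  2     2,812.50     2,284.7460     4,569.4919      13,708.4758
  3     2,812.50     2,059.2573     6,177.7719      24,711.0874
  4     2,812.50     1,856.0228     7,424.0912      37,120.4558
  5     2,812.50     1,672.8461     8,364.2307      50,185.3842
  6     2,812.50     1,507.7478     9,046.4866      63,325.4059
  7     2,812.50     1,358.9435     9,512.6042      76,100.8333
  8    27,812.50    12,112.1593    96,897.2748     872,075.4730
  Σ                 25,386.6484   144,526.8768   1,142,296.9667
P = 25,386.6484.
Convexity = Σ t(t+1)·PV / [P·(1+y)²] = 1,142,296.9667 / (25,386.6484 × 1.230990) = 36.55266.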